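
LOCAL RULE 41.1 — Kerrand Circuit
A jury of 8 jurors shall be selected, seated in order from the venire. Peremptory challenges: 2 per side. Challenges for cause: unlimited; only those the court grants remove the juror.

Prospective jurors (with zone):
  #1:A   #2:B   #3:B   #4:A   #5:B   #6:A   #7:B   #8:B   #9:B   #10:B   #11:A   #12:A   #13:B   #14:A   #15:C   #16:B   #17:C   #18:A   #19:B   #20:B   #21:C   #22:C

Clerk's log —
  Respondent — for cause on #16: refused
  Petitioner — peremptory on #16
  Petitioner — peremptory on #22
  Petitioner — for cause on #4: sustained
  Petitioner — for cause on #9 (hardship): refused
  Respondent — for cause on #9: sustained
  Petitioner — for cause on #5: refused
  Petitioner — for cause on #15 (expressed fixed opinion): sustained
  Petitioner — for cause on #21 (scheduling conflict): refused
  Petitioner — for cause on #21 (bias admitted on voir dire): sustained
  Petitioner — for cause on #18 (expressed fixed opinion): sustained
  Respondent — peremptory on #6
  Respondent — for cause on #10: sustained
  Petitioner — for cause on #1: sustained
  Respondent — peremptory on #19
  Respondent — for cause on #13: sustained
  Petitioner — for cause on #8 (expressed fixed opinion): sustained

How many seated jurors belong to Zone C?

1

Removed: #1, #4, #6, #8, #9, #10, #13, #15, #16, #18, #19, #21, #22.
Seated jurors 1–8: #2, #3, #5, #7, #11, #12, #14, #17.
Of those, in Zone C: #17 → 1.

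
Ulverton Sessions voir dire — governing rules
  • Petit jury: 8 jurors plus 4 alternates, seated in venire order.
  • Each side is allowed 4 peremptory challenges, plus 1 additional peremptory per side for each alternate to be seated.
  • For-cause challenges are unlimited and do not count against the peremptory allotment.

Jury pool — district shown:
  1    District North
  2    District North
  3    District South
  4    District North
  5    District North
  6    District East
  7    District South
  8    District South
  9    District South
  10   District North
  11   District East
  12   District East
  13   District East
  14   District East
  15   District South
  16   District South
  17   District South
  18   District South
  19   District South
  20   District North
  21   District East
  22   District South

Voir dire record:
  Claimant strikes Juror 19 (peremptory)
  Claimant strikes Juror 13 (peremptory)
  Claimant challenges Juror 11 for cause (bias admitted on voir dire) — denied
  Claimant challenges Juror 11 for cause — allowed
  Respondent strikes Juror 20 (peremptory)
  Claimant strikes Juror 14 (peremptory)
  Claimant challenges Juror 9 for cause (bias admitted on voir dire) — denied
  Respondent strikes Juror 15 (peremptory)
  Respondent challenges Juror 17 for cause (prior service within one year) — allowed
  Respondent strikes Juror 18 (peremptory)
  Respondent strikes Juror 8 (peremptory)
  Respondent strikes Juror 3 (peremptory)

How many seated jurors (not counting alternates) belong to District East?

Removed: #3, #8, #11, #13, #14, #15, #17, #18, #19, #20.
Seated jurors 1–8: #1, #2, #4, #5, #6, #7, #9, #10 (alternates #12, #16, #21, #22 not counted).
Of those, in District East: #6 → 1.

1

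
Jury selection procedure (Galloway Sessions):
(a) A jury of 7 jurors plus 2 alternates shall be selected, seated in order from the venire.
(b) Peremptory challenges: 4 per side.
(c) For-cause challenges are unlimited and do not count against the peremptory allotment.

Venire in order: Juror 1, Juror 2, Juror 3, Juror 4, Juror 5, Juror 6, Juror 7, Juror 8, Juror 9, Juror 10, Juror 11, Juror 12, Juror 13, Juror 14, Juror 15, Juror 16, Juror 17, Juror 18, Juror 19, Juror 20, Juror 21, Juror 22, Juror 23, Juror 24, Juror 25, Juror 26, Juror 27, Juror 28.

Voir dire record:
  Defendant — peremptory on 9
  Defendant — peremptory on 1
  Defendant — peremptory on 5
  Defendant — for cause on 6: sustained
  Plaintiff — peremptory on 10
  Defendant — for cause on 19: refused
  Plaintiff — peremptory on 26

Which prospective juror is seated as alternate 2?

Removed: #1, #5, #6, #9, #10, #26. (#19 stays — for-cause denied.)
Seating in order: seats 1–7 → #2, #3, #4, #7, #8, #11, #12; alternates → #13, #14.
So alternate 2 is #14.

14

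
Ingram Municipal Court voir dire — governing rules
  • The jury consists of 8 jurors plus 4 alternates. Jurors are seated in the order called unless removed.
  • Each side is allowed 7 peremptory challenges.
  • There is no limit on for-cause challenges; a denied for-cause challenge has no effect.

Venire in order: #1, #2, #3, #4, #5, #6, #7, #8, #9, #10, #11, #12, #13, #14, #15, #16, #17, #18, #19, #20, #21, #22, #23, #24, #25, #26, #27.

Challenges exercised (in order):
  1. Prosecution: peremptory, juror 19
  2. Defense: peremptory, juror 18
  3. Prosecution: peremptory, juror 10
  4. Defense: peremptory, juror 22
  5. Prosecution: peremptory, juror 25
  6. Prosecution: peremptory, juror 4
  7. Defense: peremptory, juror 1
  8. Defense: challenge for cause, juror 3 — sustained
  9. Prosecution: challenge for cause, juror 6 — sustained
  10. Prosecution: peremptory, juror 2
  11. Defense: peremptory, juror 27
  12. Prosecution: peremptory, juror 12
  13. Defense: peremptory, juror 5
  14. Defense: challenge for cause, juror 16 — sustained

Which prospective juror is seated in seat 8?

17

Removed: #1, #2, #3, #4, #5, #6, #10, #12, #16, #18, #19, #22, #25, #27.
Filling seats in venire order through position 8: #7, #8, #9, #11, #13, #14, #15, #17.
So seat 8 is #17.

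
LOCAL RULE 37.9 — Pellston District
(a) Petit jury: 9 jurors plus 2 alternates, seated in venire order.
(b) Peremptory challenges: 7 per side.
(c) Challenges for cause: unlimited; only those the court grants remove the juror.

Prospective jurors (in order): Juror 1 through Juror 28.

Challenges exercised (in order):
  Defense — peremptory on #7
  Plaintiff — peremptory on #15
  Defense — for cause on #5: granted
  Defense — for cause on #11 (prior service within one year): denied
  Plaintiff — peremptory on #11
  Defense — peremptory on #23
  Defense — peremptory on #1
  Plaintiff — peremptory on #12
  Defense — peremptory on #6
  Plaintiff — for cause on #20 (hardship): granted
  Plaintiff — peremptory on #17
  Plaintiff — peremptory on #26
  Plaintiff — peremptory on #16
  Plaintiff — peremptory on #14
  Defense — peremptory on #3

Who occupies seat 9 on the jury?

Removed: #1, #3, #5, #6, #7, #11, #12, #14, #15, #16, #17, #20, #23, #26.
Seating in order: seats 1–9 → #2, #4, #8, #9, #10, #13, #18, #19, #21; alternates → #22, #24.
So seat 9 is #21.

21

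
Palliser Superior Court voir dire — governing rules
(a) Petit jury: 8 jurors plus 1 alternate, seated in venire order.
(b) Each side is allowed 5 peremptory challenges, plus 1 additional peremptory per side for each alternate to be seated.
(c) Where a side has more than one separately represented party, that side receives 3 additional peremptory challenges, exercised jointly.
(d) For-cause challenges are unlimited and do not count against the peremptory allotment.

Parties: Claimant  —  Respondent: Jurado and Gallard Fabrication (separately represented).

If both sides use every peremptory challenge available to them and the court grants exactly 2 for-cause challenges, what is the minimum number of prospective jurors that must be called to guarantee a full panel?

26

Seats to fill: 8 + 1 alternates = 9.
Peremptories — Claimant: 5 + 1×1 = 6; Respondent: 5 + 1×1 + 3 = 9; total 15.
For-cause removals: 2.
Minimum venire: 9 + 15 + 2 = 26.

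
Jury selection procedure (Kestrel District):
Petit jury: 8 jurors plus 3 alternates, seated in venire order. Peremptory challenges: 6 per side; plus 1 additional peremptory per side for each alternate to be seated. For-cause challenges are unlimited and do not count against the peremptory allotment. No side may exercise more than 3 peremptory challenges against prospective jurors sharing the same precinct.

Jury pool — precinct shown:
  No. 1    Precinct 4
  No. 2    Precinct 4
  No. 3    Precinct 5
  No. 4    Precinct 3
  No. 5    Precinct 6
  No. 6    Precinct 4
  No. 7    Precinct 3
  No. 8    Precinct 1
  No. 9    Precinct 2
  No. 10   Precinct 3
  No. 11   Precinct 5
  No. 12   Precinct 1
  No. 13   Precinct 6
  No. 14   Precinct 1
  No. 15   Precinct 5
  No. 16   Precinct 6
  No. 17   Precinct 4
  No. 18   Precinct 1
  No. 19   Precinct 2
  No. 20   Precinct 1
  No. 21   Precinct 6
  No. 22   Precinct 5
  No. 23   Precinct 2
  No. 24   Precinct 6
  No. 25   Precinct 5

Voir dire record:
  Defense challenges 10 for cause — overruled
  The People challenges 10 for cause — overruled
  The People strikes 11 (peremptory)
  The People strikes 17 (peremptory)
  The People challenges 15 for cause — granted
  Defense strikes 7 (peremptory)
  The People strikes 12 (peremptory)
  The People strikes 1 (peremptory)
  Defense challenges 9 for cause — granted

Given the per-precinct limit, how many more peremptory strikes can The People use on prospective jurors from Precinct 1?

The People peremptories so far: #11, #17, #12, #1 — 4 of 9 used, 5 left overall.
Against Precinct 1: #12 — 1 used; per-precinct cap 3 leaves 2.
Binding limit: min(5, 2) = 2.

2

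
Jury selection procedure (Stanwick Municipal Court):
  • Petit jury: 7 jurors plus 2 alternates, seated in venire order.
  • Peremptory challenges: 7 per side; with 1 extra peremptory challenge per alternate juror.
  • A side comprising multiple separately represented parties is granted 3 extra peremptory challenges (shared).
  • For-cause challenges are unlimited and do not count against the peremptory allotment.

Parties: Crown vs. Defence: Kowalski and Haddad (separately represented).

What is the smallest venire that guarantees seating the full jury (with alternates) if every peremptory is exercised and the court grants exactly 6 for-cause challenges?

36

Seats to fill: 7 + 2 alternates = 9.
Peremptories — Crown: 7 + 1×2 = 9; Defence: 7 + 1×2 + 3 = 12; total 21.
For-cause removals: 6.
Minimum venire: 9 + 21 + 6 = 36.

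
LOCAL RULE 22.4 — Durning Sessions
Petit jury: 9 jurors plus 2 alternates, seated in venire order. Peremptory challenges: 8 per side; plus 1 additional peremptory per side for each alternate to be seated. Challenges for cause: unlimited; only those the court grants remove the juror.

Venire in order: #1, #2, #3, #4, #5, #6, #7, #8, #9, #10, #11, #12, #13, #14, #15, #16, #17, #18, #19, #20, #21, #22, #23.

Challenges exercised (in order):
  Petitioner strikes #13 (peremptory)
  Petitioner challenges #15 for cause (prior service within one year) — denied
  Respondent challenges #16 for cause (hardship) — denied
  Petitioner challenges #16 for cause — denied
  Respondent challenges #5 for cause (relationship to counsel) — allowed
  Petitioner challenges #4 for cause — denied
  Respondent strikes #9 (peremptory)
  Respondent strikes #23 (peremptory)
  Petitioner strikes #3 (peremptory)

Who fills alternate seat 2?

15

Removed: #3, #5, #9, #13, #23. (#4, #15, #16 stay — for-cause denied.)
Filling seats in venire order through position 11: #1, #2, #4, #6, #7, #8, #10, #11, #12, #14, #15.
So alternate 2 is #15.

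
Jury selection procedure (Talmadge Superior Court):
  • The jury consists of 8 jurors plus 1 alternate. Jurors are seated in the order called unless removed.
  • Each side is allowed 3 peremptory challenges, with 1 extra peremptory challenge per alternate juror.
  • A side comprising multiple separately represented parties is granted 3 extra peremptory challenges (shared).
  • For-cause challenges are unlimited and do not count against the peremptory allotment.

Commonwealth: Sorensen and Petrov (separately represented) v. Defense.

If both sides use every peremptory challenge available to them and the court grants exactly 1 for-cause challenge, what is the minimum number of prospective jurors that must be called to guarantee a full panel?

Seats to fill: 8 + 1 alternates = 9.
Peremptories — Commonwealth: 3 + 1×1 + 3 = 7; Defense: 3 + 1×1 = 4; total 11.
For-cause removals: 1.
Minimum venire: 9 + 11 + 1 = 21.

21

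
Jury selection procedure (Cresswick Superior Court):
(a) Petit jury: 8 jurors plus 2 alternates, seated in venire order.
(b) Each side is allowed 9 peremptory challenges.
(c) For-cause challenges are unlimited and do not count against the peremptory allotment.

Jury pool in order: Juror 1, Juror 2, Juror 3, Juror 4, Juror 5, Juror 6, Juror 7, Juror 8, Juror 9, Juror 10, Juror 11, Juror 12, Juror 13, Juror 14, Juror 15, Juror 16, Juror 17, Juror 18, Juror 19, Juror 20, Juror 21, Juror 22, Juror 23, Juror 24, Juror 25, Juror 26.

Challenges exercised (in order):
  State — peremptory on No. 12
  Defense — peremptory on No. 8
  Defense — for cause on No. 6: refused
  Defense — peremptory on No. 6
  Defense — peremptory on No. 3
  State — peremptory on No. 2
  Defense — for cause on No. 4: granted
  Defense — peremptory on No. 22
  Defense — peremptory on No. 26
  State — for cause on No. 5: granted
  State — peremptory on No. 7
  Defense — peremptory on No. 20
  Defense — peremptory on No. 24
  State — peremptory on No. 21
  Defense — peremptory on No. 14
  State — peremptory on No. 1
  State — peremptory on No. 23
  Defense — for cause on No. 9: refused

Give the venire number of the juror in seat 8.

18

Removed: #1, #2, #3, #4, #5, #6, #7, #8, #12, #14, #20, #21, #22, #23, #24, #26. (#9 stays — for-cause denied.)
Seating in order: seats 1–8 → #9, #10, #11, #13, #15, #16, #17, #18; alternates → #19, #25.
So seat 8 is #18.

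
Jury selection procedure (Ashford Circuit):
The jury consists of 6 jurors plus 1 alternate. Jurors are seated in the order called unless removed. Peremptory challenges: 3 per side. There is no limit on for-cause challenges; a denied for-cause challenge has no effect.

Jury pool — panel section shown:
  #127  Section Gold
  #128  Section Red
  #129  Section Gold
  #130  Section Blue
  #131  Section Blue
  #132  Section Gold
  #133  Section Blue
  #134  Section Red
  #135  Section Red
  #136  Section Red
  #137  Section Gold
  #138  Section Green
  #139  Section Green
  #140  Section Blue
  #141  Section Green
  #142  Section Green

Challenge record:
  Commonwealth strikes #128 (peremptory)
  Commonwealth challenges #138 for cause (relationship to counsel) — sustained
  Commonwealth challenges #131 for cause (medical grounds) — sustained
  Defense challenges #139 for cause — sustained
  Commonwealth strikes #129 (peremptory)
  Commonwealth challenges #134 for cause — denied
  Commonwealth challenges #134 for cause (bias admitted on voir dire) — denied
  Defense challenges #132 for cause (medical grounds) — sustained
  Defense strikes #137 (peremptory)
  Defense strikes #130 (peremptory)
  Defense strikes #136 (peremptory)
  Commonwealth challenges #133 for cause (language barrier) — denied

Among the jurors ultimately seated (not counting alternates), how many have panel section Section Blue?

Removed: #128, #129, #130, #131, #132, #136, #137, #138, #139.
Seated jurors 1–6: #127, #133, #134, #135, #140, #141 (alternates #142 not counted).
Of those, in Section Blue: #133, #140 → 2.

2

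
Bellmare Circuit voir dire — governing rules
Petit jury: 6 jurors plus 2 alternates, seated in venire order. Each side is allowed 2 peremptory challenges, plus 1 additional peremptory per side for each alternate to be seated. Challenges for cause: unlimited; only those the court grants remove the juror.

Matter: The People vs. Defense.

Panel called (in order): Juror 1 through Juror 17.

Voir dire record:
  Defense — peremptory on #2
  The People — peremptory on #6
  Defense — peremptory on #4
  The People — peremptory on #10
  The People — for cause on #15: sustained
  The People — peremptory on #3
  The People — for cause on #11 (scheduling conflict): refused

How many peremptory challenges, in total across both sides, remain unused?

3

The People allotment: 2 base + 1 × 2 alternates = 4. Defense allotment: 2 base + 1 × 2 alternates = 4.
The People peremptories used: #6, #10, #3 — 3 (for-cause on #15, #11 don't count).
Defense peremptories used: #2, #4 — 2.
Remaining: (4 − 3) + (4 − 2) = 3.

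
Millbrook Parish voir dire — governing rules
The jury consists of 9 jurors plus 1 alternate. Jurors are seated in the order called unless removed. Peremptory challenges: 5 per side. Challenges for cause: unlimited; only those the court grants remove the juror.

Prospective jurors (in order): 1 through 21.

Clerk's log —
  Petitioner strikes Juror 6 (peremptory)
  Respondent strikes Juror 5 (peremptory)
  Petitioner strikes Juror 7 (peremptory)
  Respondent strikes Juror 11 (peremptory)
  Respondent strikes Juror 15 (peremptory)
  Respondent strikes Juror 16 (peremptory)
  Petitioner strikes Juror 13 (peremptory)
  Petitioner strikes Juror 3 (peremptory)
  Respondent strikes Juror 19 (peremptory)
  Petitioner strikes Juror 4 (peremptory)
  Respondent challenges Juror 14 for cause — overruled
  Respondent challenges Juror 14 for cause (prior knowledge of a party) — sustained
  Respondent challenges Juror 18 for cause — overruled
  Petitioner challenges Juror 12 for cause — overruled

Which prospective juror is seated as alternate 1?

21

Removed: #3, #4, #5, #6, #7, #11, #13, #14, #15, #16, #19. (#12, #18 stay — for-cause denied.)
Filling seats in venire order through position 10: #1, #2, #8, #9, #10, #12, #17, #18, #20, #21.
So alternate 1 is #21.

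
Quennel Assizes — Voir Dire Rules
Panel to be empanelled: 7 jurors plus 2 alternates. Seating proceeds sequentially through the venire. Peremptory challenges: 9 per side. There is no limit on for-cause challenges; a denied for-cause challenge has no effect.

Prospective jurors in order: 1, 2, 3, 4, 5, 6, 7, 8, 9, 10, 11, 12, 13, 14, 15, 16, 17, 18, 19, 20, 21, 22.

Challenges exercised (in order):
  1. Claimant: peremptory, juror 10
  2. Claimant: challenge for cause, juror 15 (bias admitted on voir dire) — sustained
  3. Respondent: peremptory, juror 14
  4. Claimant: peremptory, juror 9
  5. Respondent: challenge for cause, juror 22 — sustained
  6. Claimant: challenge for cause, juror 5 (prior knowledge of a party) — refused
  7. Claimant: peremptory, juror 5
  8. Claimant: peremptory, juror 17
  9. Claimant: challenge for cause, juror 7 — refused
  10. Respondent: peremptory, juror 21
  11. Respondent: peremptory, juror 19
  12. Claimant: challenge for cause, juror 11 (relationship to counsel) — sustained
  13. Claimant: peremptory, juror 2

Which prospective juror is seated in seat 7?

12

Removed: #2, #5, #9, #10, #11, #14, #15, #17, #19, #21, #22. (#7 stays — for-cause denied.)
Seating in order: seats 1–7 → #1, #3, #4, #6, #7, #8, #12; alternates → #13, #16.
So seat 7 is #12.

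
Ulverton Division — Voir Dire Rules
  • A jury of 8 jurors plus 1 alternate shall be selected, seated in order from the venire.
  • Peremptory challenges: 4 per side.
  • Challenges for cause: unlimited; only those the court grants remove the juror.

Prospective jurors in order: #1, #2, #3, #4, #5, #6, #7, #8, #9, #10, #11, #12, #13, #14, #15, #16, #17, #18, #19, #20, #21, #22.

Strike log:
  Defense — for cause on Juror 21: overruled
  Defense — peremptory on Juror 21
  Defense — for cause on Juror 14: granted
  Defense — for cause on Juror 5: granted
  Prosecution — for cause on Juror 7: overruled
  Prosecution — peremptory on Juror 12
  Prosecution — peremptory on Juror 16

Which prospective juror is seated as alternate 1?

Removed: #5, #12, #14, #16, #21. (#7 stays — for-cause denied.)
Seating in order: seats 1–8 → #1, #2, #3, #4, #6, #7, #8, #9; alternates → #10.
So alternate 1 is #10.

10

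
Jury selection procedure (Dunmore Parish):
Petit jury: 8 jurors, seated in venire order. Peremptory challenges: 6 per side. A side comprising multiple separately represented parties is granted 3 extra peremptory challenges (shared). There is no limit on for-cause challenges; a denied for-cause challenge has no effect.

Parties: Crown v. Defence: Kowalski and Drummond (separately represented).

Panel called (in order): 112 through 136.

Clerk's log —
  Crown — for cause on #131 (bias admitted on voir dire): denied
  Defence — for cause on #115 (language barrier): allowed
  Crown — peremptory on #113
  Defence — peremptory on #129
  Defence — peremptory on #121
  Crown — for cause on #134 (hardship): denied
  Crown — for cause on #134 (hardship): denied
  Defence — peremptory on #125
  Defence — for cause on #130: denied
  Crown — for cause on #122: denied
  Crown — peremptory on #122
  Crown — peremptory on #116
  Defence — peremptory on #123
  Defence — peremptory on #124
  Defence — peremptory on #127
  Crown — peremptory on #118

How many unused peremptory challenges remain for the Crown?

Crown allotment: 6.
Crown peremptories used: #113, #122, #116, #118 — 4 (for-cause on #131, #134, #134, #122 don't count).
Remaining: 6 − 4 = 2.

2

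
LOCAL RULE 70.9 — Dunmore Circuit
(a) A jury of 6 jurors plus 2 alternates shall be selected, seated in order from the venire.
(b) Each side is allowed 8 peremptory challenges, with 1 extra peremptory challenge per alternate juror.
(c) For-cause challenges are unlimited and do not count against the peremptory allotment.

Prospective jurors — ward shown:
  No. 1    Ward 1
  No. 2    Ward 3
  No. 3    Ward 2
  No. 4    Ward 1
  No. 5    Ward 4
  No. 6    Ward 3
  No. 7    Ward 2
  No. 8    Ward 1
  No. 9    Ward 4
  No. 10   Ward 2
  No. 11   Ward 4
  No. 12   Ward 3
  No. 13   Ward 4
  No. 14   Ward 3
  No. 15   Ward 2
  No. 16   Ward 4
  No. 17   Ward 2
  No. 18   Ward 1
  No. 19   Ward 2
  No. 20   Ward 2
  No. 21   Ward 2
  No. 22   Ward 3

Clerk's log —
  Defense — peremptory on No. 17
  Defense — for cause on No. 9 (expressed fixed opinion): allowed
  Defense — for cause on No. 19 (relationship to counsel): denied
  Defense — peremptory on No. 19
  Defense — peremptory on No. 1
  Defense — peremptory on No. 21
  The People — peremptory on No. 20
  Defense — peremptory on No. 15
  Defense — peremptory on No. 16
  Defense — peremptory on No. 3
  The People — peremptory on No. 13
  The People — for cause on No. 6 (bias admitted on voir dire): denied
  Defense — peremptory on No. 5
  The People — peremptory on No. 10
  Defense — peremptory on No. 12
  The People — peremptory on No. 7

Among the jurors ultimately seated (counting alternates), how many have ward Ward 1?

3

Removed: #1, #3, #5, #7, #9, #10, #12, #13, #15, #16, #17, #19, #20, #21.
Seated (8 incl. alternates): #2, #4, #6, #8, #11, #14, #18, #22.
Of those, in Ward 1: #4, #8, #18 → 3.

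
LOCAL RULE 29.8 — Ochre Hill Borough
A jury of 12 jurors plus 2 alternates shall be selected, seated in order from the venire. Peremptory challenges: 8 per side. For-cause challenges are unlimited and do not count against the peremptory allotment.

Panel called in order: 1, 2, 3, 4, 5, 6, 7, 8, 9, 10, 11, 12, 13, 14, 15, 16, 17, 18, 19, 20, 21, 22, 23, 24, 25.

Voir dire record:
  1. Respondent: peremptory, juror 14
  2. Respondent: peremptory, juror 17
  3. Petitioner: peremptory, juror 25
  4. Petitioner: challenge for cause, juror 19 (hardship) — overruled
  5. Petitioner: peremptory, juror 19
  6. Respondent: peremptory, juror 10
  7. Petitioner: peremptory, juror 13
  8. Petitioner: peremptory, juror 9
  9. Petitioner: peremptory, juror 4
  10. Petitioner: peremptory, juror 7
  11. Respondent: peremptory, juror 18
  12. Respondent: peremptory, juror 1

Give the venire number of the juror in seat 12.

Removed: #1, #4, #7, #9, #10, #13, #14, #17, #18, #19, #25.
Seating in order: seats 1–12 → #2, #3, #5, #6, #8, #11, #12, #15, #16, #20, #21, #22; alternates → #23, #24.
So seat 12 is #22.

22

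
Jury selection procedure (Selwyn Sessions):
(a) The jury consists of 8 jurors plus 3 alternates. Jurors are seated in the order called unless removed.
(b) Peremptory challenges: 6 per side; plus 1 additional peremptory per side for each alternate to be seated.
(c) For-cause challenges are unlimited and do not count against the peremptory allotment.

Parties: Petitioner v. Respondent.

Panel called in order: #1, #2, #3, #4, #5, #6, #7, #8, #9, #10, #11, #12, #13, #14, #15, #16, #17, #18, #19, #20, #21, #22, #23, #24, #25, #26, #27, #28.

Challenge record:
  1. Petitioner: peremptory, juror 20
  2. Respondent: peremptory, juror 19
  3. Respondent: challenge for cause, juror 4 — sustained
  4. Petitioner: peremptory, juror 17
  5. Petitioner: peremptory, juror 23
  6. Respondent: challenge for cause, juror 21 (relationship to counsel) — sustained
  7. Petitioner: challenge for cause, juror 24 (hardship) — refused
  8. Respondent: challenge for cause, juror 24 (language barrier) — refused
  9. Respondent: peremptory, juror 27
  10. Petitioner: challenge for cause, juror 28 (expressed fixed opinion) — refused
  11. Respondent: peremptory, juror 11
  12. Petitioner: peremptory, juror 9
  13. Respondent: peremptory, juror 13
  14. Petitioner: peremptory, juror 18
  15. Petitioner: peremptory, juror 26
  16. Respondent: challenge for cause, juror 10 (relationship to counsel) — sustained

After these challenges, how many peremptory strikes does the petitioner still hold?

Petitioner allotment: 6 base + 1 × 3 alternates = 9.
Petitioner peremptories used: #20, #17, #23, #9, #18, #26 — 6 (for-cause on #24, #28 don't count).
Remaining: 9 − 6 = 3.

3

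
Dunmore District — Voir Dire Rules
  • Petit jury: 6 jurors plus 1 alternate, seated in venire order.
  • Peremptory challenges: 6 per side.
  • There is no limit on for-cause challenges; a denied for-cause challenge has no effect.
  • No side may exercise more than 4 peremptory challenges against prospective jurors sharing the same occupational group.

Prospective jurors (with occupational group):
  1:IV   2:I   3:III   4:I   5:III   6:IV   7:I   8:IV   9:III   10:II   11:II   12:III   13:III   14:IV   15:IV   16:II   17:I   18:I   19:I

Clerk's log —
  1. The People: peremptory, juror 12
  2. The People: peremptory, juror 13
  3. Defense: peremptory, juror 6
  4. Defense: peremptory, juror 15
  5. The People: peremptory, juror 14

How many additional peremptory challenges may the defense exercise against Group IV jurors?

Defense peremptories so far: #6, #15 — 2 of 6 used, 4 left overall.
Against Group IV: #6, #15 — 2 used; per-group cap 4 leaves 2.
Binding limit: min(4, 2) = 2.

2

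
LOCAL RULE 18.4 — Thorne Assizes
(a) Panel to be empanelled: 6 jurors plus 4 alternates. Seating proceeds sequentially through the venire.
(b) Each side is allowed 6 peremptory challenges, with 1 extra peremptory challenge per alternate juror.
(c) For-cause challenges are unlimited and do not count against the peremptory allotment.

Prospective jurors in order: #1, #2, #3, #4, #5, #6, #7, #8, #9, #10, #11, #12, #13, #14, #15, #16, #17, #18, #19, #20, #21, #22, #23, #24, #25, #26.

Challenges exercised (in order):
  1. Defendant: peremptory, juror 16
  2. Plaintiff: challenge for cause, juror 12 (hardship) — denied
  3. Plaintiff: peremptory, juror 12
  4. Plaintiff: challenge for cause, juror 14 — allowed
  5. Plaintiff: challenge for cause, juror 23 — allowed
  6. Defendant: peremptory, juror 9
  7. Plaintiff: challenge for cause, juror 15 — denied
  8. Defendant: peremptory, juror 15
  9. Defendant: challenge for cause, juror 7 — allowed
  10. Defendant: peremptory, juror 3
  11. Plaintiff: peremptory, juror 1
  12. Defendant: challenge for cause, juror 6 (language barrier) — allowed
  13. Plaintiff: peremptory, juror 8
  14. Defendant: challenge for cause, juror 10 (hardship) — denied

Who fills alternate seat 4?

Removed: #1, #3, #6, #7, #8, #9, #12, #14, #15, #16, #23. (#10 stays — for-cause denied.)
Seating in order: seats 1–6 → #2, #4, #5, #10, #11, #13; alternates → #17, #18, #19, #20.
So alternate 4 is #20.

20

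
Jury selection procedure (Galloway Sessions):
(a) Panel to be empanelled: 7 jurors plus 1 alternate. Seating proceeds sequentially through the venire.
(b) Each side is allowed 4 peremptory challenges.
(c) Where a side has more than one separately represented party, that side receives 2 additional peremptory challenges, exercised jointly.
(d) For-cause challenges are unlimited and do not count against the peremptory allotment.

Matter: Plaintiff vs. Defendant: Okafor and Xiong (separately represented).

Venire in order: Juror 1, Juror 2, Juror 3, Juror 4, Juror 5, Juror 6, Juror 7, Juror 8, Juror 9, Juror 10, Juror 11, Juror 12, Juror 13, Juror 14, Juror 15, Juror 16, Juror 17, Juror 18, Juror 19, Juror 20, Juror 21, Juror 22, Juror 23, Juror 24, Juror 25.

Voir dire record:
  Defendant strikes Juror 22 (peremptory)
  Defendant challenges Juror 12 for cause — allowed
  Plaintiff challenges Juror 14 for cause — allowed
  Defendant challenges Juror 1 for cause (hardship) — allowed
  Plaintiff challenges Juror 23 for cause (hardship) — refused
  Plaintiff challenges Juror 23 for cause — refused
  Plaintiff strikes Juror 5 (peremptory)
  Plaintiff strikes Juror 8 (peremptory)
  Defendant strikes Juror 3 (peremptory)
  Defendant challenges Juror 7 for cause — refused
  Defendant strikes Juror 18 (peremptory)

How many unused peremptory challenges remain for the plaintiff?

2

Plaintiff allotment: 4.
Plaintiff peremptories used: #5, #8 — 2 (for-cause on #14, #23, #23 don't count).
Remaining: 4 − 2 = 2.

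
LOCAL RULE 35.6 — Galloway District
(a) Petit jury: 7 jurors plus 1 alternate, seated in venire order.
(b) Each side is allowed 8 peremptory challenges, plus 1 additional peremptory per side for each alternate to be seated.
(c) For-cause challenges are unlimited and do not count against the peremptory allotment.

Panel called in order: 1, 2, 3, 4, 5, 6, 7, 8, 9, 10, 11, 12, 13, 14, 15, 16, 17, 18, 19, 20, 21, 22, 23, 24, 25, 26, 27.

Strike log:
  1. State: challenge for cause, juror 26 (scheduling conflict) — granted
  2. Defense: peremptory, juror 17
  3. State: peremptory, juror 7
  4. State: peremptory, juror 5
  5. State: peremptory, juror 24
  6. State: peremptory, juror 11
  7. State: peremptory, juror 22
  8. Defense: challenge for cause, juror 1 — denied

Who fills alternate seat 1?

10

Removed: #5, #7, #11, #17, #22, #24, #26. (#1 stays — for-cause denied.)
Seating in order: seats 1–7 → #1, #2, #3, #4, #6, #8, #9; alternates → #10.
So alternate 1 is #10.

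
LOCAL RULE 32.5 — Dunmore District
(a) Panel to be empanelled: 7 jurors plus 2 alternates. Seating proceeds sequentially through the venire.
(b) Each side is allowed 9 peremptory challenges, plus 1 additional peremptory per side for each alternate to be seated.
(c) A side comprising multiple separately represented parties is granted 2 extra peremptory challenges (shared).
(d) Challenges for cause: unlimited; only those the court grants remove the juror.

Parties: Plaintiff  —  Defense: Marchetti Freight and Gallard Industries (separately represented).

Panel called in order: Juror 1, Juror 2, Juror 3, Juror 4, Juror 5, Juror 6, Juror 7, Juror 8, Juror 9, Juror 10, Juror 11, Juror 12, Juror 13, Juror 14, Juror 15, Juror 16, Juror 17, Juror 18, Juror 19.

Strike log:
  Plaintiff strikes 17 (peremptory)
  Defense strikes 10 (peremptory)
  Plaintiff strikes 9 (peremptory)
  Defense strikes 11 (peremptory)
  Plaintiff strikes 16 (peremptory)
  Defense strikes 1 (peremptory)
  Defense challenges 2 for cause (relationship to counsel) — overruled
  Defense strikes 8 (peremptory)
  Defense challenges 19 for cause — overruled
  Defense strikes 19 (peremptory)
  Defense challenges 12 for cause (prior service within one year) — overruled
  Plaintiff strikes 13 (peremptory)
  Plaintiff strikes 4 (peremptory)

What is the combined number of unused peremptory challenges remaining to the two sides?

Plaintiff allotment: 9 base + 1 × 2 alternates = 11. Defense allotment: 9 base + 1 × 2 alternates + 2 multi-party = 13.
Plaintiff peremptories used: #17, #9, #16, #13, #4 — 5.
Defense peremptories used: #10, #11, #1, #8, #19 — 5 (for-cause on #2, #19, #12 don't count).
Remaining: (11 − 5) + (13 − 5) = 14.

14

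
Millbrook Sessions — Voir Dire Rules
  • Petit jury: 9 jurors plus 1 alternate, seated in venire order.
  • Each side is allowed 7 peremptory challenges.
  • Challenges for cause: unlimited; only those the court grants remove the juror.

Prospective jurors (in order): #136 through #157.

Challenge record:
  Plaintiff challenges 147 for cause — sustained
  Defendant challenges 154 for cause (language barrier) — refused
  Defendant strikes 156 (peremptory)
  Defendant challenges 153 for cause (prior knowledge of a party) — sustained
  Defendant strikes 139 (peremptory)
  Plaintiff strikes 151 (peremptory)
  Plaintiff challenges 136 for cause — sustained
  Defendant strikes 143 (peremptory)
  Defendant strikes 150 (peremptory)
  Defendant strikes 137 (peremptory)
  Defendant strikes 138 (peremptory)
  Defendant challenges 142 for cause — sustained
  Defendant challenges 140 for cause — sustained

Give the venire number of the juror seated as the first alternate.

Removed: #136, #137, #138, #139, #140, #142, #143, #147, #150, #151, #153, #156. (#154 stays — for-cause denied.)
Filling seats in venire order through position 10: #141, #144, #145, #146, #148, #149, #152, #154, #155, #157.
So alternate 1 is #157.

157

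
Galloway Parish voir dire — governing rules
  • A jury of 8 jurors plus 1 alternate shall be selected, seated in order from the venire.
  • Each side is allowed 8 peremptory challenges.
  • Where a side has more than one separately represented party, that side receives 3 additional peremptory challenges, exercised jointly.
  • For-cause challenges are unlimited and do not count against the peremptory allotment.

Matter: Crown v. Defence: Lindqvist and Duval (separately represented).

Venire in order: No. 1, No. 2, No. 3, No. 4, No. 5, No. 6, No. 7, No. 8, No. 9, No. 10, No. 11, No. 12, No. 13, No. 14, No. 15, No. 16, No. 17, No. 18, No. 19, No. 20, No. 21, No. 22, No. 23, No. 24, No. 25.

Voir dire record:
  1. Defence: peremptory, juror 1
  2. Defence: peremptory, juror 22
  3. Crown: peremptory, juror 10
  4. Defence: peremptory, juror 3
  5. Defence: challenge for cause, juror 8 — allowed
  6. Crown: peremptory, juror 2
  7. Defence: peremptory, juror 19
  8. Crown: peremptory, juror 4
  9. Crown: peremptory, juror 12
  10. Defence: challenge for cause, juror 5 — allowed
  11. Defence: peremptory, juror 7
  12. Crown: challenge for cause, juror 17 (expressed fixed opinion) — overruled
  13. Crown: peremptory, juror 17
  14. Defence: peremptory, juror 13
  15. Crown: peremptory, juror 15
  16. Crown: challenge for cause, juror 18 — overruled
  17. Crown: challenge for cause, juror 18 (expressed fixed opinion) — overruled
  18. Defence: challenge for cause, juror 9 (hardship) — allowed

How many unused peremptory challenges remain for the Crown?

2

Crown allotment: 8.
Crown peremptories used: #10, #2, #4, #12, #17, #15 — 6 (for-cause on #17, #18, #18 don't count).
Remaining: 8 − 6 = 2.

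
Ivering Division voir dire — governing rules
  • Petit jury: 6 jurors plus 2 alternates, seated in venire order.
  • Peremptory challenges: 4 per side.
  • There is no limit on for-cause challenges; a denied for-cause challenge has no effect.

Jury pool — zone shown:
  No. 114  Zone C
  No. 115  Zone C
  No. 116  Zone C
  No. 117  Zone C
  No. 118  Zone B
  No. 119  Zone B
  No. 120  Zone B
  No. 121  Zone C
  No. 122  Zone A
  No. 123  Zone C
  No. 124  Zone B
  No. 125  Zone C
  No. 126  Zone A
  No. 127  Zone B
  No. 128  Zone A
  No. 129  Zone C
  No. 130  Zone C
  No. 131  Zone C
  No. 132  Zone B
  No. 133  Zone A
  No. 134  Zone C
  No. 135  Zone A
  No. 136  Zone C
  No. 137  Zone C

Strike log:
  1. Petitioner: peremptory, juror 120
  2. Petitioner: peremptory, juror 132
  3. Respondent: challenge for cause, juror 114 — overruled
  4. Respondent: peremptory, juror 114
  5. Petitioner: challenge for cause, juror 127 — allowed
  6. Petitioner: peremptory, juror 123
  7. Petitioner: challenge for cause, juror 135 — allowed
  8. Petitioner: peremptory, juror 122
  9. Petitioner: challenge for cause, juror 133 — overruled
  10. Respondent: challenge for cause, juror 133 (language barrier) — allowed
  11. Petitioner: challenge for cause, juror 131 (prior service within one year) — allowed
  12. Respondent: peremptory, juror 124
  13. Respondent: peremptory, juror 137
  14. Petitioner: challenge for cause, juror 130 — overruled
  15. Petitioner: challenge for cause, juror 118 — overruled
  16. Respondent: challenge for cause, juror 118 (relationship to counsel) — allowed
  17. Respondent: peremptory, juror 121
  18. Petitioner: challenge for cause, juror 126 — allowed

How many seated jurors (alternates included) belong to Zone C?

6

Removed: #114, #118, #120, #121, #122, #123, #124, #126, #127, #131, #132, #133, #135, #137.
Seated (8 incl. alternates): #115, #116, #117, #119, #125, #128, #129, #130.
Of those, in Zone C: #115, #116, #117, #125, #129, #130 → 6.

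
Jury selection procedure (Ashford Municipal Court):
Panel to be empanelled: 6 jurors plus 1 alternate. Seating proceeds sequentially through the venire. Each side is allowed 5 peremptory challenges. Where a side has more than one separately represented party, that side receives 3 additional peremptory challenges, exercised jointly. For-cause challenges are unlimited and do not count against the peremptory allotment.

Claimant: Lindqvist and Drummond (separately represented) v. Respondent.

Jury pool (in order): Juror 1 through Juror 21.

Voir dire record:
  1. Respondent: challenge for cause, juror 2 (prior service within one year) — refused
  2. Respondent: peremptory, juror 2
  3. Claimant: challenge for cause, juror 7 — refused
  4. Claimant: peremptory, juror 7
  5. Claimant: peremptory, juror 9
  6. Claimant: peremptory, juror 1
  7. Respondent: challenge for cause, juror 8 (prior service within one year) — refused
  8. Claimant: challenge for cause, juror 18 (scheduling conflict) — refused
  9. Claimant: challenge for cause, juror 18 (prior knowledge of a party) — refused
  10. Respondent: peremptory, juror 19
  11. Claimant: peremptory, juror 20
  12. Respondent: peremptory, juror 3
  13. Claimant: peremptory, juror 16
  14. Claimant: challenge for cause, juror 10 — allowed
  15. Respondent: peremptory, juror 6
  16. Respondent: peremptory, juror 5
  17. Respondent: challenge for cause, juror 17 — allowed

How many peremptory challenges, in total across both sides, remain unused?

3

Claimant allotment: 5 base + 3 multi-party = 8. Respondent allotment: 5.
Claimant peremptories used: #7, #9, #1, #20, #16 — 5 (for-cause on #7, #18, #18, #10 don't count).
Respondent peremptories used: #2, #19, #3, #6, #5 — 5 (for-cause on #2, #8, #17 don't count).
Remaining: (8 − 5) + (5 − 5) = 3.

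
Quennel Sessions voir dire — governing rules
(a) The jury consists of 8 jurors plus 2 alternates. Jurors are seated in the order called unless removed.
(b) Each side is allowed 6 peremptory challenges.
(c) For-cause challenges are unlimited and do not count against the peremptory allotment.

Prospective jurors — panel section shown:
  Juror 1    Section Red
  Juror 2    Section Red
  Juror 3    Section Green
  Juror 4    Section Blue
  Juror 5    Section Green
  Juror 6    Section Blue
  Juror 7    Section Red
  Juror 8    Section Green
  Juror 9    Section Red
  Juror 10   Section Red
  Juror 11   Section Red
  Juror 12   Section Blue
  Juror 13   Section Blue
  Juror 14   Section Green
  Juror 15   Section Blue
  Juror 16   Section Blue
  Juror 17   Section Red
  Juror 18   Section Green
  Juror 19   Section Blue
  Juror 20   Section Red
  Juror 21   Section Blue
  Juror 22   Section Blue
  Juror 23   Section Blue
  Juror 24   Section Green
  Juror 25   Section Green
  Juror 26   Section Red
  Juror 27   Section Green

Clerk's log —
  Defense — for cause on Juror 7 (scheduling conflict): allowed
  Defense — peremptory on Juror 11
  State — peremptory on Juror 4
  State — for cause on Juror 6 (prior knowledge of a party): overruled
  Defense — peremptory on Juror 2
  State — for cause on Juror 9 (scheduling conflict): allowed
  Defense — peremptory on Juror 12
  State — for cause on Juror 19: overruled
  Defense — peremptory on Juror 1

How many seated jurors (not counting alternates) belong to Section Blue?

Removed: #1, #2, #4, #7, #9, #11, #12.
Seated jurors 1–8: #3, #5, #6, #8, #10, #13, #14, #15 (alternates #16, #17 not counted).
Of those, in Section Blue: #6, #13, #15 → 3.

3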